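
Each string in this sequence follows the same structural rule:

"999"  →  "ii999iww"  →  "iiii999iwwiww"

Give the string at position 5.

iiiiiiii999iwwiwwiwwiww

s(k+1) = ii·s(k)·iww, so each term gains ii as a prefix and iww as a suffix.
From iiii999iwwiww, 2 further steps: iiii999iwwiww → iiiiii999iwwiwwiww → (answer).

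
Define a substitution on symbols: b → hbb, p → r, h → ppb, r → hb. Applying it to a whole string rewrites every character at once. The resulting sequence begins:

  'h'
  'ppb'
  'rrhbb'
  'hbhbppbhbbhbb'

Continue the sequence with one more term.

Applying the rule to each of the 13 symbols of hbhbppbhbbhbb gives the pieces ppb hbb ppb hbb r r hbb ppb hbb hbb ppb hbb hbb, which concatenate to the answer.

ppbhbbppbhbbrrhbbppbhbbhbbppbhbbhbb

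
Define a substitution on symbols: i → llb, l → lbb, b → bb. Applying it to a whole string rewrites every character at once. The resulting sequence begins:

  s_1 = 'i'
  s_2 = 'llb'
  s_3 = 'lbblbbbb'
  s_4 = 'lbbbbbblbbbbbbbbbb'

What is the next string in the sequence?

Applying the rule to each of the 18 symbols of lbbbbbblbbbbbbbbbb gives the pieces lbb bb bb bb bb bb bb lbb bb bb bb bb bb bb bb bb bb bb, which concatenate to the answer.

lbbbbbbbbbbbbbblbbbbbbbbbbbbbbbbbbbbbb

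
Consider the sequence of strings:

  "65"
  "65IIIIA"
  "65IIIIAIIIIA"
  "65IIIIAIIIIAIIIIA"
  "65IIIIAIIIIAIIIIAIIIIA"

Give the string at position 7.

Every step adds IIIIA to the end: s(k+1) = s(k)·IIIIA.
From 65IIIIAIIIIAIIIIAIIIIA, 2 further steps: 65IIIIAIIIIAIIIIAIIIIA → 65IIIIAIIIIAIIIIAIIIIAIIIIA → (answer).

65IIIIAIIIIAIIIIAIIIIAIIIIAIIIIA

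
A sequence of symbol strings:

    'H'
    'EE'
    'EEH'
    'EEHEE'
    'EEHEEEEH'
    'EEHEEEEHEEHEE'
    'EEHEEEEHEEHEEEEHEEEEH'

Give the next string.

Each term (from the third on) is the previous term followed by the one before it: term 3 = EE·H = EEH.
So term 8 is EEHEEEEHEEHEEEEHEEEEH·EEHEEEEHEEHEE.

EEHEEEEHEEHEEEEHEEEEHEEHEEEEHEEHEE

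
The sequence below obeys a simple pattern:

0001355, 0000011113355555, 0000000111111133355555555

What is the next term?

0000000001111111111333355555555555

Term n consists of 2n+1 0's, followed by 3n-2 1's, followed by n 3's, followed by 3n-1 5's (n = 1, 2, …).
For the next term, n = 4, so the run lengths are 9, 10, 4, 11.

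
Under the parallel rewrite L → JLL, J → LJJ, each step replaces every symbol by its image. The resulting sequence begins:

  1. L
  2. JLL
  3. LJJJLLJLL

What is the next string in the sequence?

Rewriting each symbol of LJJJLLJLL: L→JLL, J→LJJ, J→LJJ, J→LJJ, L→JLL, L→JLL, J→LJJ, L→JLL, L→JLL, which concatenates to JLL LJJ LJJ LJJ JLL JLL LJJ JLL JLL.

JLLLJJLJJLJJJLLJLLLJJJLLJLL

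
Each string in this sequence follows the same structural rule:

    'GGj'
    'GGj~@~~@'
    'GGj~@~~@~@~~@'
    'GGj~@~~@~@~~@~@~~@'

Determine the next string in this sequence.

GGj~@~~@~@~~@~@~~@~@~~@

The strings grow by a fixed suffix ~@~~@ each time.
So the next term is GGj~@~~@~@~~@~@~~@·~@~~@.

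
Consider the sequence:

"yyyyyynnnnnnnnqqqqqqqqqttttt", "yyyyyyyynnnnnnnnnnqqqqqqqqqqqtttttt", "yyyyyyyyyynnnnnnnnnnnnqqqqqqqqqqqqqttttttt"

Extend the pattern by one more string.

Term n consists of 2n y's, followed by 2n+2 n's, followed by 2n+3 q's, followed by n+2 t's, where the shown terms are n = 3, 4, 5.
At n = 6 the blocks have lengths 12, 14, 15, 8.

yyyyyyyyyyyynnnnnnnnnnnnnnqqqqqqqqqqqqqqqtttttttt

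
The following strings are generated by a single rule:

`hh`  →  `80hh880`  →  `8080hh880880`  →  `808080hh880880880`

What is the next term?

80808080hh880880880880

Every step adds 80 to the front and 880 to the end of the previous string.
One more step from 808080hh880880880 gives the answer.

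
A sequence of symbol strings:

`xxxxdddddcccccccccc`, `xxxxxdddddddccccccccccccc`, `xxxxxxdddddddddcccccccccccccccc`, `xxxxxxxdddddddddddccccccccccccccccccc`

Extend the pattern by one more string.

xxxxxxxxdddddddddddddcccccccccccccccccccccc

Term n consists of n+1 x's, followed by 2n-1 d's, followed by 3n+1 c's, where the shown terms are n = 3, 4, 5, 6.
For the next term, n = 7, so the run lengths are 8, 13, 22.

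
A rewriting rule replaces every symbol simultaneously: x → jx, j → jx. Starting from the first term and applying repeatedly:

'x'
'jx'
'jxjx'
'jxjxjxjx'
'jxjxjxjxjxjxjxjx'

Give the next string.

jxjxjxjxjxjxjxjxjxjxjxjxjxjxjxjx

φ(jxjxjxjxjxjxjxjx) expands symbol-by-symbol to jx jx jx jx jx jx jx jx jx jx jx jx jx jx jx jx; joining the 16 pieces gives the next term.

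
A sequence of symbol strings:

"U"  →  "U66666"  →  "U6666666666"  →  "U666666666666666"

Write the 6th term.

U6666666666666666666666666

The strings grow by a fixed suffix 66666 each time.
From U666666666666666, 2 further steps: U666666666666666 → U66666666666666666666 → (answer).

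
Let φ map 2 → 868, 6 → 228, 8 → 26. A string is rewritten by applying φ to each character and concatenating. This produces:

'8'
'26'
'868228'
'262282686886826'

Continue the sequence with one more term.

Applying the rule to each of the 15 symbols of 262282686886826 gives the pieces 868 228 868 868 26 868 228 26 228 26 26 228 26 868 228, which concatenate to the answer.

8682288688682686822826228262622826868228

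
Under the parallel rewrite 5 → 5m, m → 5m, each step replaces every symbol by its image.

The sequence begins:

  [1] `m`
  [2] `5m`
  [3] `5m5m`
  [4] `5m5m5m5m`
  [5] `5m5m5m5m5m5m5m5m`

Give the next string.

Applying the rule to each of the 16 symbols of 5m5m5m5m5m5m5m5m gives the pieces 5m 5m 5m 5m 5m 5m 5m 5m 5m 5m 5m 5m 5m 5m 5m 5m, which concatenate to the answer.

5m5m5m5m5m5m5m5m5m5m5m5m5m5m5m5m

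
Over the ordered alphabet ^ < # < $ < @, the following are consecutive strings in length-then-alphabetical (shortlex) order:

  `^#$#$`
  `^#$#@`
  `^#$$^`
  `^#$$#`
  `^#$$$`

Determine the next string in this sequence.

^#$$@

Treat ^#$$$ as a base-4 numeral over the given alphabet and add one, carrying through any trailing @'s.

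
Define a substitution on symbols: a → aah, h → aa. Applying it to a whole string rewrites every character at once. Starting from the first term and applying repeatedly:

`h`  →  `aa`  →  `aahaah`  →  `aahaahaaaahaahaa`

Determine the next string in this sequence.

aahaahaaaahaahaaaahaahaahaahaaaahaahaaaahaah

φ(aahaahaaaahaahaa) expands symbol-by-symbol to aah aah aa aah aah aa aah aah aah aah aa aah aah aa aah aah; joining the 16 pieces gives the next term.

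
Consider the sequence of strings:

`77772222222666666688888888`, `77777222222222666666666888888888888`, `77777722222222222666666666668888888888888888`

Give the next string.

The n-th term is n+2 7's then 2n+3 2's then 2n+3 6's then 4n 8's, where the shown terms are n = 2, 3, 4.
At n = 5 the blocks have lengths 7, 13, 13, 20.

77777772222222222222666666666666688888888888888888888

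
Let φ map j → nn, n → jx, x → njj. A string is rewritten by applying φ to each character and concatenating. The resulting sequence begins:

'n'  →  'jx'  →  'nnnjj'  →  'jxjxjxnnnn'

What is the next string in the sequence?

Apply φ to jxjxjxnnnn symbol by symbol: j→nn, x→njj, j→nn, x→njj, j→nn, x→njj, n→jx, n→jx, n→jx, n→jx; joined: nn njj nn njj nn njj jx jx jx jx.

nnnjjnnnjjnnnjjjxjxjxjx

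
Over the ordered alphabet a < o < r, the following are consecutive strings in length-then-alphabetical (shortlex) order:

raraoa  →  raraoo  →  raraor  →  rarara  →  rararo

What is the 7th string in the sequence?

Continuing the enumeration 2 steps past rararo: rararo → rararr → (answer).

raroaa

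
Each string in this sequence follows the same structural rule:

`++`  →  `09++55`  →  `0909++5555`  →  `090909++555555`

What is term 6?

0909090909++5555555555

s(k+1) = 09·s(k)·55, so each term gains 09 as a prefix and 55 as a suffix.
From 090909++555555, 2 further steps: 090909++555555 → 09090909++55555555 → (answer).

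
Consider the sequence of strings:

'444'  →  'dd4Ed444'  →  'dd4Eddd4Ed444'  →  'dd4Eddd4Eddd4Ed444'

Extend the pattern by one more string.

Each term is the previous one with dd4Ed prepended.
Applying this once more to dd4Eddd4Eddd4Ed444:

dd4Eddd4Eddd4Eddd4Ed444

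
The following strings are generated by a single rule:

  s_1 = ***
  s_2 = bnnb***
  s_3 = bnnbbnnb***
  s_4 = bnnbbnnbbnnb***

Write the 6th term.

Every step adds bnnb at the front: s(k+1) = bnnb·s(k).
From bnnbbnnbbnnb***, 2 further steps: bnnbbnnbbnnb*** → bnnbbnnbbnnbbnnb*** → (answer).

bnnbbnnbbnnbbnnbbnnb***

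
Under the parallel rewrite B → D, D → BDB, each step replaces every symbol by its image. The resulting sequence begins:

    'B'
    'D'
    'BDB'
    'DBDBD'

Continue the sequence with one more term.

BDBDBDBDBDB

Expanding DBDBD: D→BDB, B→D, D→BDB, B→D, D→BDB. Concatenated: BDB D BDB D BDB.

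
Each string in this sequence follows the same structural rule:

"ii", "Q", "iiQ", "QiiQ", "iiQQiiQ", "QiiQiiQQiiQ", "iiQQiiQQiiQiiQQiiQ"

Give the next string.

QiiQiiQQiiQiiQQiiQQiiQiiQQiiQ

From term 3 onward, concatenate the second-to-last term with the last: ii·Q = iiQ, Q·iiQ = QiiQ, …
So term 8 is QiiQiiQQiiQ·iiQQiiQQiiQiiQQiiQ.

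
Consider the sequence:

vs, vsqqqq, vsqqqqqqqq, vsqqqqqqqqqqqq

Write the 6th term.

The strings grow by a fixed suffix qqqq each time.
From vsqqqqqqqqqqqq, 2 further steps: vsqqqqqqqqqqqq → vsqqqqqqqqqqqqqqqq → (answer).

vsqqqqqqqqqqqqqqqqqqqq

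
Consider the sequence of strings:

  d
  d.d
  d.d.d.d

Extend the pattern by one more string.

Every step duplicates the string with '.' between the halves.
Doubling d.d.d.d with '.' between the halves:

d.d.d.d.d.d.d.d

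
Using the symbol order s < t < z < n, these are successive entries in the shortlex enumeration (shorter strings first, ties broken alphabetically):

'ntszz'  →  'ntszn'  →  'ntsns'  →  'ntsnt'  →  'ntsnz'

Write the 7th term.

nttss

Stepping forward 2 times from ntsnz: ntsnz → ntsnn, then the target.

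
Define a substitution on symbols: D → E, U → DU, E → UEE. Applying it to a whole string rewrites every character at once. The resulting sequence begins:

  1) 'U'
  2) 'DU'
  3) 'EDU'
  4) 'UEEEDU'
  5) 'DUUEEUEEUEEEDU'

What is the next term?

φ(DUUEEUEEUEEEDU) expands symbol-by-symbol to E DU DU UEE UEE DU UEE UEE DU UEE UEE UEE E DU; joining the 14 pieces gives the next term.

EDUDUUEEUEEDUUEEUEEDUUEEUEEUEEEDU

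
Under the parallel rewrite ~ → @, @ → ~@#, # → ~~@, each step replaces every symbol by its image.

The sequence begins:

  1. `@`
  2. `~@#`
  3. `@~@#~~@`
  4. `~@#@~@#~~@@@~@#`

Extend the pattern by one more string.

@~@#~~@~@#@~@#~~@@@~@#~@#~@#@~@#~~@

Replace each of the 15 characters of ~@#@~@#~~@@@~@# in place — @ ~@# ~~@ ~@# @ ~@# ~~@ @ @ ~@# ~@# ~@# @ ~@# ~~@ — and concatenate.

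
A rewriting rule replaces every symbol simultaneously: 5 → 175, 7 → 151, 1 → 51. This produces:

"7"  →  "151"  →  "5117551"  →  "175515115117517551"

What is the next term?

Replace each of the 18 characters of 175515115117517551 in place — 51 151 175 175 51 175 51 51 175 51 51 151 175 51 151 175 175 51 — and concatenate.

5115117517551175515117551511511755115117517551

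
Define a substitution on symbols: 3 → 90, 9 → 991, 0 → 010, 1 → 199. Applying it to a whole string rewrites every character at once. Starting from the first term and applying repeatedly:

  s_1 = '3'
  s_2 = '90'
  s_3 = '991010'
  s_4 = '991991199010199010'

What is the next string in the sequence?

Replace each of the 18 characters of 991991199010199010 in place — 991 991 199 991 991 199 199 991 991 010 199 010 199 991 991 010 199 010 — and concatenate.

991991199991991199199991991010199010199991991010199010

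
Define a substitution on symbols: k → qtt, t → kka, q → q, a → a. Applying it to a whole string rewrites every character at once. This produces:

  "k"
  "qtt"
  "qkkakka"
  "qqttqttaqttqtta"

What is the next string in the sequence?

Rewriting the 15 symbols of qqttqttaqttqtta one by one yields q q kka kka q kka kka a q kka kka q kka kka a; concatenated:

qqkkakkaqkkakkaaqkkakkaqkkakkaa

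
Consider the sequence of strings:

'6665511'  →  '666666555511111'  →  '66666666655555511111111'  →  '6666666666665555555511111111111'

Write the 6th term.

66666666666666666655555555555511111111111111111

Each string has the form 6^{3n} 5^{2n} 1^{3n-1} (n = 1, 2, …).
At n = 6 the blocks have lengths 18, 12, 17.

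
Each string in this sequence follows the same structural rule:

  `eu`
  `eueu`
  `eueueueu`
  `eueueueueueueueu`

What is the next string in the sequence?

s(k+1) = s(k)·s(k) — each term doubles the last.
Doubling eueueueueueueueu:

eueueueueueueueueueueueueueueueu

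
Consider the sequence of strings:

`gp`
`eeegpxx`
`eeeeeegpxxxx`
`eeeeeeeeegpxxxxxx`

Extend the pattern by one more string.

Each term wraps the previous one in eee on the left and xx on the right.
One more step from eeeeeeeeegpxxxxxx gives the answer.

eeeeeeeeeeeegpxxxxxxxx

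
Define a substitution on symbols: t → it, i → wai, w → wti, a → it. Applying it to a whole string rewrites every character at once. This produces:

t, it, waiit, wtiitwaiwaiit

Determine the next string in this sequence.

wtiitwaiwaiitwtiitwaiwtiitwaiwaiit

φ(wtiitwaiwaiit) expands symbol-by-symbol to wti it wai wai it wti it wai wti it wai wai it; joining the 13 pieces gives the next term.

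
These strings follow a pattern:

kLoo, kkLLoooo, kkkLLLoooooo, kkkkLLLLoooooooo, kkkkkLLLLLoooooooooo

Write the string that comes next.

Each string has the form k^{n} L^{n} o^{2n} (n = 1, 2, …).
For the next term, n = 6, so the run lengths are 6, 6, 12.

kkkkkkLLLLLLoooooooooooo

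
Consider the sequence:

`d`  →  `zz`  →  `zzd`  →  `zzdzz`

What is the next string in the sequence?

This is a Fibonacci-style word recurrence s(k) = s(k−1)·s(k−2): e.g. zz·d = zzd.
So term 5 is zzdzz·zzd.

zzdzzzzd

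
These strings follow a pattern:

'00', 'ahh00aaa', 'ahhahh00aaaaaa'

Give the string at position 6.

ahhahhahhahhahh00aaaaaaaaaaaaaaa

Every step adds ahh to the front and aaa to the end of the previous string.
From ahhahh00aaaaaa, 3 further steps: ahhahh00aaaaaa → ahhahhahh00aaaaaaaaa → ahhahhahhahh00aaaaaaaaaaaa → (answer).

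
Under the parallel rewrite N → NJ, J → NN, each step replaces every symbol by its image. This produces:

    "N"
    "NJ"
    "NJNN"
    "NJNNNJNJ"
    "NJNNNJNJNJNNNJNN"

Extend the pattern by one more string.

φ(NJNNNJNJNJNNNJNN) expands symbol-by-symbol to NJ NN NJ NJ NJ NN NJ NN NJ NN NJ NJ NJ NN NJ NJ; joining the 16 pieces gives the next term.

NJNNNJNJNJNNNJNNNJNNNJNJNJNNNJNJ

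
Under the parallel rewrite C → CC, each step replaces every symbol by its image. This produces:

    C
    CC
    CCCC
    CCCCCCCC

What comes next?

CCCCCCCCCCCCCCCC

Apply φ to CCCCCCCC symbol by symbol: C→CC, C→CC, C→CC, C→CC, C→CC, C→CC, C→CC, C→CC; joined: CC CC CC CC CC CC CC CC.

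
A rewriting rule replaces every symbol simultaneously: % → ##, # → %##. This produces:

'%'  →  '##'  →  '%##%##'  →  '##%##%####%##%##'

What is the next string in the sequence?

%##%####%##%####%##%##%##%####%##%####%##%##

Replace each of the 16 characters of ##%##%####%##%## in place — %## %## ## %## %## ## %## %## %## %## ## %## %## ## %## %## — and concatenate.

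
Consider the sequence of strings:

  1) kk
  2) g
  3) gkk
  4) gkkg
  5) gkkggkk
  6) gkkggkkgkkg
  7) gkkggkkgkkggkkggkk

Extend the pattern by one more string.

Each term (from the third on) is the previous term followed by the one before it: term 3 = g·kk = gkk.
So term 8 is gkkggkkgkkggkkggkk·gkkggkkgkkg.

gkkggkkgkkggkkggkkgkkggkkgkkg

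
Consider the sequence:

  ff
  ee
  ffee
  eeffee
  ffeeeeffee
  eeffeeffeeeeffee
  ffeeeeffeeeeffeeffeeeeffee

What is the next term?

eeffeeffeeeeffeeffeeeeffeeeeffeeffeeeeffee

Each term (from the third on) is the two preceding terms concatenated in order: term 3 = ff·ee = ffee.
So term 8 is eeffeeffeeeeffee·ffeeeeffeeeeffeeffeeeeffee.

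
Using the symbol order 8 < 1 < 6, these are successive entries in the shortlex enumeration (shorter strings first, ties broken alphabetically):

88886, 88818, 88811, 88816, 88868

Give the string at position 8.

88188

Stepping forward 3 times from 88868: 88868 → 88861 → 88866, then the target.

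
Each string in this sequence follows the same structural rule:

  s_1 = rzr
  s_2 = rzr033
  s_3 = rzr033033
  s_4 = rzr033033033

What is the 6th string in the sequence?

The strings grow by a fixed suffix 033 each time.
From rzr033033033, 2 further steps: rzr033033033 → rzr033033033033 → (answer).

rzr033033033033033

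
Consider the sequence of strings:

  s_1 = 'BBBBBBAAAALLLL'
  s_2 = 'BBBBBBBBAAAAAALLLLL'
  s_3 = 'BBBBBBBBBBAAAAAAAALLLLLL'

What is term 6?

Term n consists of 2n+2 B's, followed by 2n A's, followed by n+2 L's, where the shown terms are n = 2, 3, 4.
Setting n = 7 gives 16, 14, 9 characters in each block.

BBBBBBBBBBBBBBBBAAAAAAAAAAAAAALLLLLLLLL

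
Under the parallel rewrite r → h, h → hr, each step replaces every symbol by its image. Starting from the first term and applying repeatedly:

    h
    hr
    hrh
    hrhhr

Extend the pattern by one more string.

Rewriting each symbol of hrhhr: h→hr, r→h, h→hr, h→hr, r→h, which concatenates to hr h hr hr h.

hrhhrhrh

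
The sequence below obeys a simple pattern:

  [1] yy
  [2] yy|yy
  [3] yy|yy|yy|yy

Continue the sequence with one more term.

s(k+1) = s(k)·|·s(k) — each term doubles the last with '|' between the halves.
Doubling yy|yy|yy|yy with '|' between the halves:

yy|yy|yy|yy|yy|yy|yy|yy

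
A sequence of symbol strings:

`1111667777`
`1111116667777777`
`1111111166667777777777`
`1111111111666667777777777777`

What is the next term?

Term n consists of 2n 1's, followed by n 6's, followed by 3n-2 7's, where the shown terms are n = 2, 3, 4, 5.
At n = 6 the blocks have lengths 12, 6, 16.

1111111111116666667777777777777777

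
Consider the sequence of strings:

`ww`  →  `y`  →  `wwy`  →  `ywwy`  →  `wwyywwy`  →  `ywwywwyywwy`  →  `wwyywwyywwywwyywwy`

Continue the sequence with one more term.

This is a Fibonacci-style word recurrence s(k) = s(k−2)·s(k−1): e.g. ww·y = wwy.
The next term joins ywwywwyywwy and wwyywwyywwywwyywwy.

ywwywwyywwywwyywwyywwywwyywwy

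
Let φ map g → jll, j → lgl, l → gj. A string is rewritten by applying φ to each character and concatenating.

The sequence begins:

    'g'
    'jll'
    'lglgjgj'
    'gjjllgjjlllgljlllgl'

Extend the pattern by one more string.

Rewriting the 19 symbols of gjjllgjjlllgljlllgl one by one yields jll lgl lgl gj gj jll lgl lgl gj gj gj jll gj lgl gj gj gj jll gj; concatenated:

jlllgllglgjgjjlllgllglgjgjgjjllgjlglgjgjgjjllgj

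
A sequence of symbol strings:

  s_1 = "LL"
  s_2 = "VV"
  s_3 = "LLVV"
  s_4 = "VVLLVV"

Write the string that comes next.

LLVVVVLLVV

Each term (from the third on) is the two preceding terms concatenated in order: term 3 = LL·VV = LLVV.
The next term joins LLVV and VVLLVV.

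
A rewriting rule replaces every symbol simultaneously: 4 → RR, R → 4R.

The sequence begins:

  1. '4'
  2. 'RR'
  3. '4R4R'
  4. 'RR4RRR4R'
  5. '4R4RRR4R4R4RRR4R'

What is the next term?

φ(4R4RRR4R4R4RRR4R) expands symbol-by-symbol to RR 4R RR 4R 4R 4R RR 4R RR 4R RR 4R 4R 4R RR 4R; joining the 16 pieces gives the next term.

RR4RRR4R4R4RRR4RRR4RRR4R4R4RRR4R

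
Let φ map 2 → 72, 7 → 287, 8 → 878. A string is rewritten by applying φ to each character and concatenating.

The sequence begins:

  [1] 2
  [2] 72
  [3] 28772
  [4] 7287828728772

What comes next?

Replace each of the 13 characters of 7287828728772 in place — 287 72 878 287 878 72 878 287 72 878 287 287 72 — and concatenate.

28772878287878728782877287828728772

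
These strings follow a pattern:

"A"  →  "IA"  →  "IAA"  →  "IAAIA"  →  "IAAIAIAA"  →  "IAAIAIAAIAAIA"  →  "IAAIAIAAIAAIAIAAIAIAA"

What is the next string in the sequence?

IAAIAIAAIAAIAIAAIAIAAIAAIAIAAIAAIA

From term 3 onward, concatenate the last term with the second-to-last: IA·A = IAA, IAA·IA = IAAIA, …
Continuing: IAAIAIAAIAAIAIAAIAIAA · IAAIAIAAIAAIA gives term 8.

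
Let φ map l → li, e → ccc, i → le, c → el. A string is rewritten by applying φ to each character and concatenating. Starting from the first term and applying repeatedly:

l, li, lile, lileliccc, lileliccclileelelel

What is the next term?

Replace each of the 19 characters of lileliccclileelelel in place — li le li ccc li le el el el li le li ccc ccc li ccc li ccc li — and concatenate.

lileliccclileelelellileliccccccliccclicccli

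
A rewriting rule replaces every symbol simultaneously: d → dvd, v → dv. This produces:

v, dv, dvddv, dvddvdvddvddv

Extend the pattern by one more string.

Rewriting the 13 symbols of dvddvdvddvddv one by one yields dvd dv dvd dvd dv dvd dv dvd dvd dv dvd dvd dv; concatenated:

dvddvdvddvddvdvddvdvddvddvdvddvddv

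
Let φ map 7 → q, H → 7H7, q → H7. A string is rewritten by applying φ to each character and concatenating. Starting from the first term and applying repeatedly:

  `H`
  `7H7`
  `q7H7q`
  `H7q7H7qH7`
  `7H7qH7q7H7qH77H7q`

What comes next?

q7H7qH77H7qH7q7H7qH77H7qq7H7qH7

Replace each of the 17 characters of 7H7qH7q7H7qH77H7q in place — q 7H7 q H7 7H7 q H7 q 7H7 q H7 7H7 q q 7H7 q H7 — and concatenate.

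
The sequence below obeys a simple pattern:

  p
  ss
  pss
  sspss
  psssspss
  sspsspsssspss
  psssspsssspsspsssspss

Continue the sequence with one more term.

sspsspsssspsspsssspsssspsspsssspss

From term 3 onward, concatenate the second-to-last term with the last: p·ss = pss, ss·pss = sspss, …
The next term joins sspsspsssspss and psssspsssspsspsssspss.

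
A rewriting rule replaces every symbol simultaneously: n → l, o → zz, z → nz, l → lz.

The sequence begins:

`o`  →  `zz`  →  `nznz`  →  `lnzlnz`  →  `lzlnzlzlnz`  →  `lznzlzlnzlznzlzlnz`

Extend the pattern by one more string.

lznzlnzlznzlzlnzlznzlnzlznzlzlnz

Applying the rule to each of the 18 symbols of lznzlzlnzlznzlzlnz gives the pieces lz nz l nz lz nz lz l nz lz nz l nz lz nz lz l nz, which concatenate to the answer.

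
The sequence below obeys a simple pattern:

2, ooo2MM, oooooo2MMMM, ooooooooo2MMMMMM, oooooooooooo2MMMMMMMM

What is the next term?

Each term wraps the previous one in ooo on the left and MM on the right.
Applying this once more to oooooooooooo2MMMMMMMM:

ooooooooooooooo2MMMMMMMMMM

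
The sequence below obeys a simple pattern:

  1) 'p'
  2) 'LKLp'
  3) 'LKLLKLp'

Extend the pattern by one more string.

Every step adds LKL at the front: s(k+1) = LKL·s(k).
Applying this once more to LKLLKLp:

LKLLKLLKLp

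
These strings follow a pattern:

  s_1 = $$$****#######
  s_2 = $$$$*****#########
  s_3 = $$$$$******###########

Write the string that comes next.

$$$$$$*******#############

Reading off run lengths: $ runs 3, 4, 5; * runs 4, 5, 6; # runs 7, 9, 11 — each is linear in n, where the shown terms are n = 3, 4, 5.
Setting n = 6 gives 6, 7, 13 characters in each block.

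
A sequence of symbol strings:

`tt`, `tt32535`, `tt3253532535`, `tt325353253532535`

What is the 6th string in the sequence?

The strings grow by a fixed suffix 32535 each time.
From tt325353253532535, 2 further steps: tt325353253532535 → tt32535325353253532535 → (answer).

tt3253532535325353253532535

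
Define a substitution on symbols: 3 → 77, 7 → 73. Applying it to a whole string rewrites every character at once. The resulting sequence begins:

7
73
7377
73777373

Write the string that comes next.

7377737373777377

Rewriting each symbol of 73777373: 7→73, 3→77, 7→73, 7→73, 7→73, 3→77, 7→73, 3→77, which concatenates to 73 77 73 73 73 77 73 77.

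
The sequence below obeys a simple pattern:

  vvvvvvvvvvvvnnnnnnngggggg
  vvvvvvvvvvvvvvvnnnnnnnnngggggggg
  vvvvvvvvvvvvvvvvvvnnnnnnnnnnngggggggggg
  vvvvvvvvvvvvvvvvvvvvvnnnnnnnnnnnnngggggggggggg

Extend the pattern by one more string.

Each string has the form v^{3n+3} n^{2n+1} g^{2n}, where the shown terms are n = 3, 4, 5, 6.
At n = 7 the blocks have lengths 24, 15, 14.

vvvvvvvvvvvvvvvvvvvvvvvvnnnnnnnnnnnnnnngggggggggggggg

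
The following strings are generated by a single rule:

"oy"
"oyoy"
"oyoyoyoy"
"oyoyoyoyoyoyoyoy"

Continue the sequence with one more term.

oyoyoyoyoyoyoyoyoyoyoyoyoyoyoyoy

Each string is two copies of the previous one concatenated.
One more doubling of oyoyoyoyoyoyoyoy gives the answer.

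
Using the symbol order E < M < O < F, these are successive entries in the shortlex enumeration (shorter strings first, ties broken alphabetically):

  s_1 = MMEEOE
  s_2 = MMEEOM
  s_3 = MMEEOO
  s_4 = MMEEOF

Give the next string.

The successor of MMEEOF increments the rightmost position that isn't already F and resets every position after it to E.

MMEEFE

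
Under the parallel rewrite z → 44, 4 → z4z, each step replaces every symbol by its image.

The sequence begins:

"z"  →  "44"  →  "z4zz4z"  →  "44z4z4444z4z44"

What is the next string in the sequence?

z4zz4z44z4z44z4zz4zz4zz4z44z4z44z4zz4z

Replace each of the 14 characters of 44z4z4444z4z44 in place — z4z z4z 44 z4z 44 z4z z4z z4z z4z 44 z4z 44 z4z z4z — and concatenate.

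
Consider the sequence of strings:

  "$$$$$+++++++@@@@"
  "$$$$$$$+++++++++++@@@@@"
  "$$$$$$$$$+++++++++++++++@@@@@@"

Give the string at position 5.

$$$$$$$$$$$$$+++++++++++++++++++++++@@@@@@@@

Each string has the form $^{2n+3} +^{4n+3} @^{n+3} (n = 1, 2, …).
At n = 5 the blocks have lengths 13, 23, 8.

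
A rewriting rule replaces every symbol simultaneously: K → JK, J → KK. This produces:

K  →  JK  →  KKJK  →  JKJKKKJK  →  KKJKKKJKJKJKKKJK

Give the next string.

JKJKKKJKJKJKKKJKKKJKKKJKJKJKKKJK

Replace each of the 16 characters of KKJKKKJKJKJKKKJK in place — JK JK KK JK JK JK KK JK KK JK KK JK JK JK KK JK — and concatenate.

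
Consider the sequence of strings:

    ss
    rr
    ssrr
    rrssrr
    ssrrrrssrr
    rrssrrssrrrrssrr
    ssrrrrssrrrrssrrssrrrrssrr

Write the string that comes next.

Each term (from the third on) is the two preceding terms concatenated in order: term 3 = ss·rr = ssrr.
The next term joins rrssrrssrrrrssrr and ssrrrrssrrrrssrrssrrrrssrr.

rrssrrssrrrrssrrssrrrrssrrrrssrrssrrrrssrr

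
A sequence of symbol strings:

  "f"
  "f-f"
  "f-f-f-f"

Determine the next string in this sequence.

f-f-f-f-f-f-f-f

Every step duplicates the string with '-' between the halves.
So the next term is two copies of f-f-f-f with '-' between the halves.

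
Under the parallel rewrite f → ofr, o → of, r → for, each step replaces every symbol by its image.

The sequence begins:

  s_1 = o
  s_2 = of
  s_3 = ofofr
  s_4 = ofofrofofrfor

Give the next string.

Rewriting the 13 symbols of ofofrofofrfor one by one yields of ofr of ofr for of ofr of ofr for ofr of for; concatenated:

ofofrofofrforofofrofofrforofroffor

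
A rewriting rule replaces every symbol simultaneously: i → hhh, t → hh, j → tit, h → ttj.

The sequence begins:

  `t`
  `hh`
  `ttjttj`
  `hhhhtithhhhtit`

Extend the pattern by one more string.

Applying the rule to each of the 14 symbols of hhhhtithhhhtit gives the pieces ttj ttj ttj ttj hh hhh hh ttj ttj ttj ttj hh hhh hh, which concatenate to the answer.

ttjttjttjttjhhhhhhhttjttjttjttjhhhhhhh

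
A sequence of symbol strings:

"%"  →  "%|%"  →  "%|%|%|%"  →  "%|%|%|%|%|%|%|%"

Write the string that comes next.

s(k+1) = s(k)·|·s(k) — each term doubles the last with '|' between the halves.
So the next term is two copies of %|%|%|%|%|%|%|% with '|' between the halves.

%|%|%|%|%|%|%|%|%|%|%|%|%|%|%|%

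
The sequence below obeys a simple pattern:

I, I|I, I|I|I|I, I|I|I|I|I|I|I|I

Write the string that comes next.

I|I|I|I|I|I|I|I|I|I|I|I|I|I|I|I

Every step duplicates the string with '|' between the halves.
One more doubling of I|I|I|I|I|I|I|I gives the answer.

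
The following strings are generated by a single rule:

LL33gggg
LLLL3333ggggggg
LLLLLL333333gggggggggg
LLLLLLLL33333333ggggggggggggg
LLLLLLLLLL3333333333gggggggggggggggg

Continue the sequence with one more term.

Reading off run lengths: L runs 2, 4, 6, 8, 10; 3 runs 2, 4, 6, 8, 10; g runs 4, 7, 10, 13, 16 — each is linear in n (n = 1, 2, …).
Setting n = 6 gives 12, 12, 19 characters in each block.

LLLLLLLLLLLL333333333333ggggggggggggggggggg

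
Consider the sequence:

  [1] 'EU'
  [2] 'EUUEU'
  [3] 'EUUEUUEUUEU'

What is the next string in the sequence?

Every step duplicates the string with 'U' between the halves.
Doubling EUUEUUEUUEU with 'U' between the halves:

EUUEUUEUUEUUEUUEUUEUUEU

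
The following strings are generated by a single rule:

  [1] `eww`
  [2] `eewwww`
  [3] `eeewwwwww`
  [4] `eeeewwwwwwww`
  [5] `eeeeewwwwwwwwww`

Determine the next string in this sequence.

eeeeeewwwwwwwwwwww

The n-th term is n e's then 2n w's (n = 1, 2, …).
Setting n = 6 gives 6, 12 characters in each block.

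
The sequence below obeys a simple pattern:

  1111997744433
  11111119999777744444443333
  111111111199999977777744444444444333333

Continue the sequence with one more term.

1111111111111999999997777777744444444444444433333333

The n-th term is 3n+1 1's then 2n 9's then 2n 7's then 4n-1 4's then 2n 3's (n = 1, 2, …).
At n = 4 the blocks have lengths 13, 8, 8, 15, 8.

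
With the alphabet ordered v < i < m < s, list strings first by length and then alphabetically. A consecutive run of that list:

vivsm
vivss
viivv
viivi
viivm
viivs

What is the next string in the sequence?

viiiv

Treat viivs as a base-4 numeral over the given alphabet and add one, carrying through any trailing s's.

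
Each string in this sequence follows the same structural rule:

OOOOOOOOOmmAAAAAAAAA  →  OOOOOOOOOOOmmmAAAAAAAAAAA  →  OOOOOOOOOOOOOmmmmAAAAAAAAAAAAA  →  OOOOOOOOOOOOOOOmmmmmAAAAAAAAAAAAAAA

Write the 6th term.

OOOOOOOOOOOOOOOOOOOmmmmmmmAAAAAAAAAAAAAAAAAAA

The n-th term is 2n+3 O's then n-1 m's then 2n+3 A's, where the shown terms are n = 3, 4, 5, 6.
At n = 8 the blocks have lengths 19, 7, 19.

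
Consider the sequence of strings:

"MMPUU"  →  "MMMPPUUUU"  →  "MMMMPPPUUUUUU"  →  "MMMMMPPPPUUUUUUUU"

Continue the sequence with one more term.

MMMMMMPPPPPUUUUUUUUUU

The n-th term is n+1 M's then n P's then 2n U's (n = 1, 2, …).
Setting n = 5 gives 6, 5, 10 characters in each block.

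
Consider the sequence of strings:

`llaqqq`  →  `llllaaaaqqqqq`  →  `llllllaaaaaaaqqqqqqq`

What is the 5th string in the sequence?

Reading off run lengths: l runs 2, 4, 6; a runs 1, 4, 7; q runs 3, 5, 7 — each is linear in n (n = 1, 2, …).
Setting n = 5 gives 10, 13, 11 characters in each block.

llllllllllaaaaaaaaaaaaaqqqqqqqqqqq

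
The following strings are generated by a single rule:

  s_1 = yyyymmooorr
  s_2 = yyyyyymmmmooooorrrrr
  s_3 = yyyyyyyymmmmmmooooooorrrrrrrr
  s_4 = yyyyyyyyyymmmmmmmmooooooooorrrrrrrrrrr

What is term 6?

yyyyyyyyyyyyyymmmmmmmmmmmmooooooooooooorrrrrrrrrrrrrrrrr

The n-th term is 2n+2 y's then 2n m's then 2n+1 o's then 3n-1 r's (n = 1, 2, …).
At n = 6 the blocks have lengths 14, 12, 13, 17.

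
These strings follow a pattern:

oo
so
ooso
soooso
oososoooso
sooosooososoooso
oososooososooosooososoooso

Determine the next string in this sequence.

Each term (from the third on) is the two preceding terms concatenated in order: term 3 = oo·so = ooso.
Continuing: sooosooososoooso · oososooososooosooososoooso gives term 8.

sooosooososooosooososooososooosooososoooso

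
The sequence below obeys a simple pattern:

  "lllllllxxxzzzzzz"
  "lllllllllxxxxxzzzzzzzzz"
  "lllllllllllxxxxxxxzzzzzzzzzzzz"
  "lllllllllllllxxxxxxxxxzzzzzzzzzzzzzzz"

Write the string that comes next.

Reading off run lengths: l runs 7, 9, 11, 13; x runs 3, 5, 7, 9; z runs 6, 9, 12, 15 — each is linear in n, where the shown terms are n = 2, 3, 4, 5.
At n = 6 the blocks have lengths 15, 11, 18.

lllllllllllllllxxxxxxxxxxxzzzzzzzzzzzzzzzzzz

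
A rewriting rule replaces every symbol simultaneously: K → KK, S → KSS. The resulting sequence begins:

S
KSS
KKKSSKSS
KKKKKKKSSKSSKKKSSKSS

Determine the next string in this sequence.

Replace each of the 20 characters of KKKKKKKSSKSSKKKSSKSS in place — KK KK KK KK KK KK KK KSS KSS KK KSS KSS KK KK KK KSS KSS KK KSS KSS — and concatenate.

KKKKKKKKKKKKKKKSSKSSKKKSSKSSKKKKKKKSSKSSKKKSSKSS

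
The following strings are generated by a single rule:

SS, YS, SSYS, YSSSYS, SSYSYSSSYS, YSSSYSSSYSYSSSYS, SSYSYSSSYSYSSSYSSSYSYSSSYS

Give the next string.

This is a Fibonacci-style word recurrence s(k) = s(k−2)·s(k−1): e.g. SS·YS = SSYS.
So term 8 is YSSSYSSSYSYSSSYS·SSYSYSSSYSYSSSYSSSYSYSSSYS.

YSSSYSSSYSYSSSYSSSYSYSSSYSYSSSYSSSYSYSSSYS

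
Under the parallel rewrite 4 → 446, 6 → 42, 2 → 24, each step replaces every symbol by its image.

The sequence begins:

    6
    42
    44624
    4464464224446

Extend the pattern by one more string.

φ(4464464224446) expands symbol-by-symbol to 446 446 42 446 446 42 446 24 24 446 446 446 42; joining the 13 pieces gives the next term.

4464464244644642446242444644644642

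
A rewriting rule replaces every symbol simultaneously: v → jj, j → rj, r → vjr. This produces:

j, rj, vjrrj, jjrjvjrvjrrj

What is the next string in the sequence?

rjrjvjrrjjjrjvjrjjrjvjrvjrrj

Apply φ to jjrjvjrvjrrj symbol by symbol: j→rj, j→rj, r→vjr, j→rj, v→jj, j→rj, r→vjr, v→jj, j→rj, r→vjr, r→vjr, j→rj; joined: rj rj vjr rj jj rj vjr jj rj vjr vjr rj.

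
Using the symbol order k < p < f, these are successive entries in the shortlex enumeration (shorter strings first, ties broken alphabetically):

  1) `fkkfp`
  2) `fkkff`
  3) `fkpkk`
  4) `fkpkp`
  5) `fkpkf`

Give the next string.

Treat fkpkf as a base-3 numeral over the given alphabet and add one, carrying through any trailing f's.

fkppk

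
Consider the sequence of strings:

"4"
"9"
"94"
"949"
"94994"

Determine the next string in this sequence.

94994949

This is a Fibonacci-style word recurrence s(k) = s(k−1)·s(k−2): e.g. 9·4 = 94.
The next term joins 94994 and 949.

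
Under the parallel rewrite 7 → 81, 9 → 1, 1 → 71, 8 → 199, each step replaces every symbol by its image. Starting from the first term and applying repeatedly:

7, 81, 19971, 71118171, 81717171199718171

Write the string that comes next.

Rewriting the 17 symbols of 81717171199718171 one by one yields 199 71 81 71 81 71 81 71 71 1 1 81 71 199 71 81 71; concatenated:

1997181718171817171118171199718171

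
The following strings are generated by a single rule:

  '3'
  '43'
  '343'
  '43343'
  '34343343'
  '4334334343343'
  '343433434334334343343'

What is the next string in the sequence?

4334334343343343433434334334343343

Each term (from the third on) is the two preceding terms concatenated in order: term 3 = 3·43 = 343.
The next term joins 4334334343343 and 343433434334334343343.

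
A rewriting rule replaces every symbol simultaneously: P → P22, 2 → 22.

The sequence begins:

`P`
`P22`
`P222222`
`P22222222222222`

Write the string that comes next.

Rewriting the 15 symbols of P22222222222222 one by one yields P22 22 22 22 22 22 22 22 22 22 22 22 22 22 22; concatenated:

P222222222222222222222222222222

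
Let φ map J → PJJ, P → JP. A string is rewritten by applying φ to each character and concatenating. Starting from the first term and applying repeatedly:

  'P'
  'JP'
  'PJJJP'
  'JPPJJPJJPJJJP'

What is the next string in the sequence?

Applying the rule to each of the 13 symbols of JPPJJPJJPJJJP gives the pieces PJJ JP JP PJJ PJJ JP PJJ PJJ JP PJJ PJJ PJJ JP, which concatenate to the answer.

PJJJPJPPJJPJJJPPJJPJJJPPJJPJJPJJJP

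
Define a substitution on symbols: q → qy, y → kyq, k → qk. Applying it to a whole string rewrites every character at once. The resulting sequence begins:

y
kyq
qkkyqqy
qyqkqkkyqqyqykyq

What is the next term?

qykyqqyqkqyqkqkkyqqyqykyqqykyqqkkyqqy

Applying the rule to each of the 16 symbols of qyqkqkkyqqyqykyq gives the pieces qy kyq qy qk qy qk qk kyq qy qy kyq qy kyq qk kyq qy, which concatenate to the answer.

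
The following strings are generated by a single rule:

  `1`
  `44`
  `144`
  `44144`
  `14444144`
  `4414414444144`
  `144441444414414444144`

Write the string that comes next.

From term 3 onward, concatenate the second-to-last term with the last: 1·44 = 144, 44·144 = 44144, …
The next term joins 4414414444144 and 144441444414414444144.

4414414444144144441444414414444144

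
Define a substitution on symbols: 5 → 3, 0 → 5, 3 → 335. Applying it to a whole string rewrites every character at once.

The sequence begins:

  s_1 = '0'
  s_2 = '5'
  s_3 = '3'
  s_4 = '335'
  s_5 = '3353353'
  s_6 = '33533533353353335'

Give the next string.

33533533353353335335335333533533353353353

Applying the rule to each of the 17 symbols of 33533533353353335 gives the pieces 335 335 3 335 335 3 335 335 335 3 335 335 3 335 335 335 3, which concatenate to the answer.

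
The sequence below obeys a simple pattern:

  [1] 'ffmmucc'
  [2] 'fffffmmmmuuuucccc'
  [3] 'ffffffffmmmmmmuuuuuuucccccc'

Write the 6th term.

fffffffffffffffffmmmmmmmmmmmmuuuuuuuuuuuuuuuucccccccccccc

Term n consists of 3n-1 f's, followed by 2n m's, followed by 3n-2 u's, followed by 2n c's (n = 1, 2, …).
At n = 6 the blocks have lengths 17, 12, 16, 12.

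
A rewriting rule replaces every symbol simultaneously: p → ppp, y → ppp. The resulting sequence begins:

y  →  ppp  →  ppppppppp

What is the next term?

ppppppppppppppppppppppppppp

Apply φ to ppppppppp symbol by symbol: p→ppp, p→ppp, p→ppp, p→ppp, p→ppp, p→ppp, p→ppp, p→ppp, p→ppp; joined: ppp ppp ppp ppp ppp ppp ppp ppp ppp.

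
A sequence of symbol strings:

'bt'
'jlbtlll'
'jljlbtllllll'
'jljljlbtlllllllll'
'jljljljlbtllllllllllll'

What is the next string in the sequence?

s(k+1) = jl·s(k)·lll, so each term gains jl as a prefix and lll as a suffix.
So the next term is jl·jljljljlbtllllllllllll·lll.

jljljljljlbtlllllllllllllll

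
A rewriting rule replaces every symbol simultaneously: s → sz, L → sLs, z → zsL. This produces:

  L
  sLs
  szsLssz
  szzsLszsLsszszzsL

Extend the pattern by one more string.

szzsLzsLszsLsszzsLszsLsszszzsLszzsLzsLszsLs

Replace each of the 17 characters of szzsLszsLsszszzsL in place — sz zsL zsL sz sLs sz zsL sz sLs sz sz zsL sz zsL zsL sz sLs — and concatenate.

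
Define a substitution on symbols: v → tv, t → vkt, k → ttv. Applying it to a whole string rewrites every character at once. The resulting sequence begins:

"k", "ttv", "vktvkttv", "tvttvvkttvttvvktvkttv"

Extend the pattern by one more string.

vkttvvktvkttvtvttvvktvkttvvktvkttvtvttvvkttvttvvktvkttv

φ(tvttvvkttvttvvktvkttv) expands symbol-by-symbol to vkt tv vkt vkt tv tv ttv vkt vkt tv vkt vkt tv tv ttv vkt tv ttv vkt vkt tv; joining the 21 pieces gives the next term.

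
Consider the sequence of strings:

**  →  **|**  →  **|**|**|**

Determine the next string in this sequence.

Each string is two copies of the previous one joined by '|'.
Doubling **|**|**|** with '|' between the halves:

**|**|**|**|**|**|**|**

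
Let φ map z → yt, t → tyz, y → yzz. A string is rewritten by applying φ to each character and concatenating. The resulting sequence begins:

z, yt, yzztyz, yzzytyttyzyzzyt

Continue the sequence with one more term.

yzzytytyzztyzyzztyztyzyzzytyzzytytyzztyz

Replace each of the 15 characters of yzzytyttyzyzzyt in place — yzz yt yt yzz tyz yzz tyz tyz yzz yt yzz yt yt yzz tyz — and concatenate.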